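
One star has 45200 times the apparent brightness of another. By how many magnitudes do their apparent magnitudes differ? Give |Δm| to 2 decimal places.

|Δm| ≈ 11.64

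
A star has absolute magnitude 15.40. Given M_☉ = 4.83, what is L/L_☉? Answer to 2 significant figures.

L/L_☉ ≈ 5.9×10^-5

M − M_☉ = 15.40 − 4.83 = 10.570
L/L_☉ = 10^(−0.4 (M − M_☉)) = 10^-4.228 = 5.916×10^-5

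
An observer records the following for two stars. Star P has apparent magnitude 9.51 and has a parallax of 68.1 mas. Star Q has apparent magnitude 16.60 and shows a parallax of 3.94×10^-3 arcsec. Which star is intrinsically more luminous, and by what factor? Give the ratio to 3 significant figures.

Star P: p = 68.1 mas = 0.0681″ → d = 1/p = 14.68 pc
Star P: M = m − 5 log₁₀ d + 5 = 9.51 − 5·1.1669 + 5 = 8.676
Star Q: d = 1/p = 1/3.94×10^-3″ = 253.8 pc
Star Q: M = m − 5 log₁₀ d + 5 = 16.60 − 5·2.4045 + 5 = 9.577
ΔM = M_P − M_Q = 8.676 − (9.577) = -0.902; smaller M is more luminous → Star P.
L ratio = 10^(0.4 |ΔM|) = 10^0.361 = 2.295

Star P is more luminous, by a factor of 2.29.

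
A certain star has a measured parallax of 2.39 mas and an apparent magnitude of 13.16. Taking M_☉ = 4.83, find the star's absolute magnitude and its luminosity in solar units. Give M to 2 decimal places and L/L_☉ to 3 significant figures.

d = 1/p = 1000/2.39 mas = 418.4 pc
M = m − 5 log₁₀ d + 5 = 13.16 − 5·2.6216 + 5 = 5.052
M − M_☉ = 5.052 − 4.83 = 0.222
L/L_☉ = 10^(−0.4 × 0.222) = 0.8151

M ≈ 5.05; L/L_☉ ≈ 0.815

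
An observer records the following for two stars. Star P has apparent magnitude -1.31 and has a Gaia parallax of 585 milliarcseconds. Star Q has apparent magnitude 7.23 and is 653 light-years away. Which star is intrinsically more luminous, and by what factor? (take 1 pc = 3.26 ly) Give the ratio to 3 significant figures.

Star Q is more luminous, by a factor of 5.27.

Star P: p = 585 mas = 0.585″ → d = 1/p = 1.709 pc
Star P: M = m − 5 log₁₀ d + 5 = -1.31 − 5·0.2328 + 5 = 2.526
Star Q: d = 653 ly / 3.26 = 200.3 pc
Star Q: M = m − 5 log₁₀ d + 5 = 7.23 − 5·2.3017 + 5 = 0.722
ΔM = M_P − M_Q = 2.526 − (0.722) = 1.804; smaller M is more luminous → Star Q.
L ratio = 10^(0.4 |ΔM|) = 10^0.722 = 5.269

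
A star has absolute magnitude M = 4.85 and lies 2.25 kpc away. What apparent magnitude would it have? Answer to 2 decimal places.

m ≈ 16.61

d = 2.25 kpc = 2250 pc
m = M + 5 log₁₀ d − 5 = 4.85 + 5·3.3522 − 5 = 16.611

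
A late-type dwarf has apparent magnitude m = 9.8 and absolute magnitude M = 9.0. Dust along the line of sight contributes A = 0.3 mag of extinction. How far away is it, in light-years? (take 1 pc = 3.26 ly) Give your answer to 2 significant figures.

d ≈ 41 ly

m − M = 5 log₁₀(d/10 pc) + A  ⇒  9.8 − (9.0) − 0.3 = 5 log₁₀(d/10)
0.500 = 5 log₁₀(d/10)
log₁₀ d = (m − M − A)/5 + 1 = 1.1000
d = 10^1.1000 = 12.59 pc
= 41.04 ly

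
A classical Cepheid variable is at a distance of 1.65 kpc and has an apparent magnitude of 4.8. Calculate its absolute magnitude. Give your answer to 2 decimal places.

d = 1.65 kpc = 1650 pc
5 log₁₀(d/10 pc) = 5 log₁₀(1650) − 5 = 11.087
M = m − 5 log₁₀(d/10) = 4.8 − 11.087 = -6.287

M ≈ -6.29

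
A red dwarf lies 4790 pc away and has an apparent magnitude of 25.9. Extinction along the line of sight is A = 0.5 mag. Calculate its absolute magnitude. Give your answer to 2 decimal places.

M ≈ 12.00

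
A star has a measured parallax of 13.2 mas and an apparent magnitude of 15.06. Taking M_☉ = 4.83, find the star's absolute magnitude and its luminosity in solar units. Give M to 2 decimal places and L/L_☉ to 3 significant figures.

d = 1/p = 1000/13.2 mas = 75.76 pc
M = m − 5 log₁₀ d + 5 = 15.06 − 5·1.8794 + 5 = 10.663
M − M_☉ = 10.663 − 4.83 = 5.833
L/L_☉ = 10^(−0.4 × 5.833) = 4.644×10^-3

M ≈ 10.66; L/L_☉ ≈ 4.64×10^-3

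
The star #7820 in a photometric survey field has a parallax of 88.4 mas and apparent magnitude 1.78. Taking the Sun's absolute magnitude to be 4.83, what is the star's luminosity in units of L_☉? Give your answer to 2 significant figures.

L/L_☉ ≈ 21

d = 1/p = 1000/88.4 mas = 11.31 pc
M = m − 5 log₁₀ d + 5 = 1.78 − 5·1.0535 + 5 = 1.512
M − M_☉ = 1.512 − 4.83 = -3.318
L/L_☉ = 10^(−0.4 × -3.318) = 21.24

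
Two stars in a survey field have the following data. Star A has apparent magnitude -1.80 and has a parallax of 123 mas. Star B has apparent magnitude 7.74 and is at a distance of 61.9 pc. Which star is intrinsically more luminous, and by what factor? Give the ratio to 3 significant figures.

Star A is more luminous, by a factor of 113.

Star A: p = 123 mas = 0.123″ → d = 1/p = 8.130 pc
Star A: M = m − 5 log₁₀ d + 5 = -1.80 − 5·0.9101 + 5 = -1.350
Star B: M = m − 5 log₁₀ d + 5 = 7.74 − 5·1.7917 + 5 = 3.782
ΔM = M_A − M_B = -1.350 − (3.782) = -5.132; smaller M is more luminous → Star A.
L ratio = 10^(0.4 |ΔM|) = 10^2.053 = 112.9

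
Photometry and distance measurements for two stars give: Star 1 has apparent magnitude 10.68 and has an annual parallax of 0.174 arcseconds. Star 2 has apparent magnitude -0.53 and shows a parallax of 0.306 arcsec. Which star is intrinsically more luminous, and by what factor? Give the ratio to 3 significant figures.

Star 1: d = 1/p = 1/0.174″ = 5.747 pc
Star 1: M = m − 5 log₁₀ d + 5 = 10.68 − 5·0.7595 + 5 = 11.883
Star 2: d = 1/p = 1/0.306″ = 3.268 pc
Star 2: M = m − 5 log₁₀ d + 5 = -0.53 − 5·0.5143 + 5 = 1.899
ΔM = M_1 − M_2 = 11.883 − (1.899) = 9.984; smaller M is more luminous → Star 2.
L ratio = 10^(0.4 |ΔM|) = 10^3.994 = 9855

Star 2 is more luminous, by a factor of 9850.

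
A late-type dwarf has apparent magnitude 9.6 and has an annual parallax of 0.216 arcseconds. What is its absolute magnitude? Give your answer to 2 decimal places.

M ≈ 11.27

d = 1/p = 1/0.216″ = 4.630 pc
5 log₁₀(d/10 pc) = 5 log₁₀(4.630) − 5 = -1.672
M = m − 5 log₁₀(d/10) = 9.6 + 1.672 = 11.272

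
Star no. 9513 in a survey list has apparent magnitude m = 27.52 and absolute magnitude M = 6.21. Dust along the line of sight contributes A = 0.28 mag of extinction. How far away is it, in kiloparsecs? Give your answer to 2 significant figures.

m − M = 5 log₁₀(d/10 pc) + A  ⇒  27.52 − (6.21) − 0.28 = 5 log₁₀(d/10)
21.030 = 5 log₁₀(d/10)
log₁₀ d = (m − M − A)/5 + 1 = 5.2060
d = 10^5.2060 = 160700 pc
= 160.7 kpc

d ≈ 160 kpc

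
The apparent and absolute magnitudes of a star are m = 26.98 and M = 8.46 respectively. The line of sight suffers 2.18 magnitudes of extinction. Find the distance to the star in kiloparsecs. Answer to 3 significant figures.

d ≈ 18.5 kpc

m − M = 5 log₁₀(d/10 pc) + A  ⇒  26.98 − (8.46) − 2.18 = 5 log₁₀(d/10)
16.340 = 5 log₁₀(d/10)
log₁₀ d = (m − M − A)/5 + 1 = 4.2680
d = 10^4.2680 = 18540 pc
= 18.54 kpc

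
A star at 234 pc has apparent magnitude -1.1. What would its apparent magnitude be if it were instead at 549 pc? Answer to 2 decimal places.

m ≈ 0.75

Flux ∝ 1/d², so Δm = 5 log₁₀(d₂/d₁) = 5 log₁₀(549/234) = 1.852
m₂ = m₁ + Δm = -1.1 + (1.852) = 0.752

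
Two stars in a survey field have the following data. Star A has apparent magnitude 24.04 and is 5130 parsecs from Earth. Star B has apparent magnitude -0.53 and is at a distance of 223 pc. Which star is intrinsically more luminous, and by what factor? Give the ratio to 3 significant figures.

Star B is more luminous, by a factor of 1.27×10^7.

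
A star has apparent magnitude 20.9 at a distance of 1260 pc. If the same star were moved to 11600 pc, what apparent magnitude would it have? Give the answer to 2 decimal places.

m ≈ 25.72

Flux ∝ 1/d², so Δm = 5 log₁₀(d₂/d₁) = 5 log₁₀(11600/1260) = 4.820
m₂ = m₁ + Δm = 20.9 + (4.820) = 25.720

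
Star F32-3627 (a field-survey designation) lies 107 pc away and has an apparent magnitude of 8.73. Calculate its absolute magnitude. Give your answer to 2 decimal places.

5 log₁₀(d/10 pc) = 5 log₁₀(107.0) − 5 = 5.147
M = m − 5 log₁₀(d/10) = 8.73 − 5.147 = 3.583

M ≈ 3.58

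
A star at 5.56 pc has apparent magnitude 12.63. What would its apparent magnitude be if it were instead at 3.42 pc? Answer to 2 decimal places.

m ≈ 11.57

Flux ∝ 1/d², so Δm = 5 log₁₀(d₂/d₁) = 5 log₁₀(3.42/5.56) = -1.055
m₂ = m₁ + Δm = 12.63 + (-1.055) = 11.575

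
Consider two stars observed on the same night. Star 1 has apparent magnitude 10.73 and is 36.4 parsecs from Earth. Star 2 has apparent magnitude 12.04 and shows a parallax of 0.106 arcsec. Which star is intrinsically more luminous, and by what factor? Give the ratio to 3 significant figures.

Star 1 is more luminous, by a factor of 49.8.

Star 1: M = m − 5 log₁₀ d + 5 = 10.73 − 5·1.5611 + 5 = 7.924
Star 2: d = 1/p = 1/0.106″ = 9.434 pc
Star 2: M = m − 5 log₁₀ d + 5 = 12.04 − 5·0.9747 + 5 = 12.167
ΔM = M_1 − M_2 = 7.924 − (12.167) = -4.242; smaller M is more luminous → Star 1.
L ratio = 10^(0.4 |ΔM|) = 10^1.697 = 49.75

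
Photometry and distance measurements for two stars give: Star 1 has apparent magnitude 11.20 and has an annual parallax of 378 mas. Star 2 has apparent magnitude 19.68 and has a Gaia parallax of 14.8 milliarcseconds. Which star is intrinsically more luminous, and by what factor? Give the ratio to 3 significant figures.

Star 1: p = 378 mas = 0.378″ → d = 1/p = 2.646 pc
Star 1: M = m − 5 log₁₀ d + 5 = 11.20 − 5·0.4225 + 5 = 14.087
Star 2: p = 14.8 mas = 0.0148″ → d = 1/p = 67.57 pc
Star 2: M = m − 5 log₁₀ d + 5 = 19.68 − 5·1.8297 + 5 = 15.531
ΔM = M_1 − M_2 = 14.087 − (15.531) = -1.444; smaller M is more luminous → Star 1.
L ratio = 10^(0.4 |ΔM|) = 10^0.578 = 3.780

Star 1 is more luminous, by a factor of 3.78.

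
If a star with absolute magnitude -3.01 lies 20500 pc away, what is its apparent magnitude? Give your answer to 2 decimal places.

m ≈ 13.55

m = M + 5 log₁₀ d − 5 = -3.01 + 5·4.3118 − 5 = 13.549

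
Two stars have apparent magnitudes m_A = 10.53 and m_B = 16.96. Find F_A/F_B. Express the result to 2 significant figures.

F_A/F_B ≈ 370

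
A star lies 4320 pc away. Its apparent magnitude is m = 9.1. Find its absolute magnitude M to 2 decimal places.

5 log₁₀(d/10 pc) = 5 log₁₀(4320) − 5 = 13.177
M = m − 5 log₁₀(d/10) = 9.1 − 13.177 = -4.077

M ≈ -4.08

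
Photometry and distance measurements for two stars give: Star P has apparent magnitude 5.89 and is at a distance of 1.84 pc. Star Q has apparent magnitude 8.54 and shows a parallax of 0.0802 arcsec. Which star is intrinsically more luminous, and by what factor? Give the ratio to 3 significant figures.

Star Q is more luminous, by a factor of 4.00.

Star P: M = m − 5 log₁₀ d + 5 = 5.89 − 5·0.2648 + 5 = 9.566
Star Q: d = 1/p = 1/0.0802″ = 12.47 pc
Star Q: M = m − 5 log₁₀ d + 5 = 8.54 − 5·1.0958 + 5 = 8.061
ΔM = M_P − M_Q = 9.566 − (8.061) = 1.505; smaller M is more luminous → Star Q.
L ratio = 10^(0.4 |ΔM|) = 10^0.602 = 4.000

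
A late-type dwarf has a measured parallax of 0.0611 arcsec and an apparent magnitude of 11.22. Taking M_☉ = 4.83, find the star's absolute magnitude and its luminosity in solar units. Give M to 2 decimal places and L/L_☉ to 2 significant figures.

M ≈ 10.15; L/L_☉ ≈ 7.4×10^-3

d = 1/p = 1/0.0611″ = 16.37 pc
M = m − 5 log₁₀ d + 5 = 11.22 − 5·1.2140 + 5 = 10.150
M − M_☉ = 10.150 − 4.83 = 5.320
L/L_☉ = 10^(−0.4 × 5.320) = 7.446×10^-3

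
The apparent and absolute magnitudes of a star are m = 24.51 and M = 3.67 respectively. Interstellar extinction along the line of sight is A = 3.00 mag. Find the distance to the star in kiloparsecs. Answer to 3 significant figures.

d ≈ 37.0 kpc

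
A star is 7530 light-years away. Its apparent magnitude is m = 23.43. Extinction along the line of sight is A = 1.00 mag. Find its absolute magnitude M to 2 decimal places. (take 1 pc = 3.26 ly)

d = 7530 ly / 3.26 = 2310 pc
5 log₁₀(d/10 pc) = 5 log₁₀(2310) − 5 = 11.818
M = m − 5 log₁₀(d/10) − A = 23.43 − 11.818 − 1.00 = 10.612

M ≈ 10.61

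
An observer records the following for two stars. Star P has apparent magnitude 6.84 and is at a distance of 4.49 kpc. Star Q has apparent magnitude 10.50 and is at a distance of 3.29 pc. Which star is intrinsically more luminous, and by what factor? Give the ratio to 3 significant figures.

Star P is more luminous, by a factor of 5.42×10^7.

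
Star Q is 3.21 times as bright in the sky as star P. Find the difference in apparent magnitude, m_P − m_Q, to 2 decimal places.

Pogson: Δm = −2.5 log₁₀(ratio) = −2.5 log₁₀(3.21) = −2.5 × 0.5065 = -1.266
Star Q is brighter so has the smaller magnitude: m_P − m_Q is positive.

m_P − m_Q ≈ 1.27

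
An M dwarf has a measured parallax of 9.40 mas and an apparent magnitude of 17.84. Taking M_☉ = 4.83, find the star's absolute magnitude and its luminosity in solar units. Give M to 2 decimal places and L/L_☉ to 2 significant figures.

d = 1/p = 1000/9.40 mas = 106.4 pc
M = m − 5 log₁₀ d + 5 = 17.84 − 5·2.0269 + 5 = 12.706
M − M_☉ = 12.706 − 4.83 = 7.876
L/L_☉ = 10^(−0.4 × 7.876) = 7.075×10^-4

M ≈ 12.71; L/L_☉ ≈ 7.1×10^-4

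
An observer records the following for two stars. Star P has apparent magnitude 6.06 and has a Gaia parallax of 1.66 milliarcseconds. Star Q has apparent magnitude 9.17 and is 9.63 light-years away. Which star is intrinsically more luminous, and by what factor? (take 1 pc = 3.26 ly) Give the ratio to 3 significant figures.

Star P: p = 1.66 mas = 1.66×10^-3″ → d = 1/p = 602.4 pc
Star P: M = m − 5 log₁₀ d + 5 = 6.06 − 5·2.7799 + 5 = -2.839
Star Q: d = 9.63 ly / 3.26 = 2.954 pc
Star Q: M = m − 5 log₁₀ d + 5 = 9.17 − 5·0.4704 + 5 = 11.818
ΔM = M_P − M_Q = -2.839 − (11.818) = -14.657; smaller M is more luminous → Star P.
L ratio = 10^(0.4 |ΔM|) = 10^5.863 = 729400

Star P is more luminous, by a factor of 729000.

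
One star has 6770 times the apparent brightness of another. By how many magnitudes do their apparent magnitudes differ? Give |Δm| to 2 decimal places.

|Δm| ≈ 9.58

Pogson: Δm = −2.5 log₁₀(ratio) = −2.5 log₁₀(6770) = −2.5 × 3.8306 = -9.576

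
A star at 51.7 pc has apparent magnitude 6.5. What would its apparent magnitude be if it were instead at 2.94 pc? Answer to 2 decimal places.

Flux ∝ 1/d², so Δm = 5 log₁₀(d₂/d₁) = 5 log₁₀(2.94/51.7) = -6.226
m₂ = m₁ + Δm = 6.5 + (-6.226) = 0.274

m ≈ 0.27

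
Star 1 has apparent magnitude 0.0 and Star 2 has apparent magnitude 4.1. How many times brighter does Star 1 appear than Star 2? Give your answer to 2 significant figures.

44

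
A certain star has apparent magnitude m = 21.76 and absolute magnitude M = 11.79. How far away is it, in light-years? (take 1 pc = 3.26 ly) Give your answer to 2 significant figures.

d ≈ 3200 ly

μ = m − M = 9.970
m − M = 5 log₁₀ d − 5
log₁₀ d = (m − M)/5 + 1 = 2.9940
d = 10^2.9940 = 986.3 pc
= 3215 ly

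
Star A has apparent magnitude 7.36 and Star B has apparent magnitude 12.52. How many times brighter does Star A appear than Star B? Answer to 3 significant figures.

116

Magnitude difference = -5.16
Flux ratio = 10^(−0.4 Δm) = 10^(−0.4 × -5.16) = 10^2.064 = 115.9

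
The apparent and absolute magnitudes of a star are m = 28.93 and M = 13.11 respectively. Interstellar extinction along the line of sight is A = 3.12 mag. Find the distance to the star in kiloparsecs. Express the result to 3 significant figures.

m − M = 5 log₁₀(d/10 pc) + A  ⇒  28.93 − (13.11) − 3.12 = 5 log₁₀(d/10)
12.700 = 5 log₁₀(d/10)
log₁₀ d = (m − M − A)/5 + 1 = 3.5400
d = 10^3.5400 = 3467 pc
= 3.467 kpc

d ≈ 3.47 kpc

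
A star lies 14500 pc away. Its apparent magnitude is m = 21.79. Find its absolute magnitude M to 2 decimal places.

5 log₁₀(d/10 pc) = 5 log₁₀(14500) − 5 = 15.807
M = m − 5 log₁₀(d/10) = 21.79 − 15.807 = 5.983

M ≈ 5.98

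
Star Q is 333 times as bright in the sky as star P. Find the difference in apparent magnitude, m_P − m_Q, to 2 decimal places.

m_P − m_Q ≈ 6.31

Pogson: Δm = −2.5 log₁₀(ratio) = −2.5 log₁₀(333) = −2.5 × 2.5224 = -6.306
Star Q is brighter so has the smaller magnitude: m_P − m_Q is positive.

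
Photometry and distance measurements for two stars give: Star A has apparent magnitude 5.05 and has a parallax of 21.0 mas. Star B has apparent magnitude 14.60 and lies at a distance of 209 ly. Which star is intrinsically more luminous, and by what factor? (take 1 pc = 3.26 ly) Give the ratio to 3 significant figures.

Star A is more luminous, by a factor of 3650.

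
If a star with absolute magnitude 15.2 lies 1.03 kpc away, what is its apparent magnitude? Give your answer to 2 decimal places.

d = 1.03 kpc = 1030 pc
m = M + 5 log₁₀ d − 5 = 15.2 + 5·3.0128 − 5 = 25.264

m ≈ 25.26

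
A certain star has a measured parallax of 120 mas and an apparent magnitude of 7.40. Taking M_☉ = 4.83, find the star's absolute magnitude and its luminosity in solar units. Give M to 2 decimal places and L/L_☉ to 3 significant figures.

d = 1/p = 1000/120 mas = 8.333 pc
M = m − 5 log₁₀ d + 5 = 7.40 − 5·0.9208 + 5 = 7.796
M − M_☉ = 7.796 − 4.83 = 2.966
L/L_☉ = 10^(−0.4 × 2.966) = 0.06511

M ≈ 7.80; L/L_☉ ≈ 0.0651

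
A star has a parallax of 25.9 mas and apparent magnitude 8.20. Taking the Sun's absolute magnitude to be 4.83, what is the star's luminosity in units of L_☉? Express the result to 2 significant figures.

L/L_☉ ≈ 0.67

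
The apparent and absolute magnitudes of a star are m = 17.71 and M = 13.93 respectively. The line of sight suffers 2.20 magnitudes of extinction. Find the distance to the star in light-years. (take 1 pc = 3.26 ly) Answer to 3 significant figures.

d ≈ 67.5 ly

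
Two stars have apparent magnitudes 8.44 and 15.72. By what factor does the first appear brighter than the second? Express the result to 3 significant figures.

817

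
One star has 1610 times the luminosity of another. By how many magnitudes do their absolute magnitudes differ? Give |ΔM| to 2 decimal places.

Pogson: ΔM = −2.5 log₁₀(ratio) = −2.5 log₁₀(1610) = −2.5 × 3.2068 = -8.017

|ΔM| ≈ 8.02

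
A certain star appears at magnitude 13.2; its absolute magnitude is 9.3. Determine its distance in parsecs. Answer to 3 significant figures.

d ≈ 60.3 pc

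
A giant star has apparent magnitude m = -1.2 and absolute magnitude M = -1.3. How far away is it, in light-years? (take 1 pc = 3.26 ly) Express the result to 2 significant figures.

d ≈ 34 ly

Distance modulus: m − M = -1.2 − (-1.3) = 0.100
m − M = 5 log₁₀ d − 5
log₁₀ d = (m − M)/5 + 1 = 1.0200
d = 10^1.0200 = 10.47 pc
= 34.14 ly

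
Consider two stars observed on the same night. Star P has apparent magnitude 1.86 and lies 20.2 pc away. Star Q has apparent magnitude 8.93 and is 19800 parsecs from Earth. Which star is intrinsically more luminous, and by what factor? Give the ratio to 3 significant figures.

Star Q is more luminous, by a factor of 1430.

Star P: M = m − 5 log₁₀ d + 5 = 1.86 − 5·1.3054 + 5 = 0.333
Star Q: M = m − 5 log₁₀ d + 5 = 8.93 − 5·4.2967 + 5 = -7.553
ΔM = M_P − M_Q = 0.333 − (-7.553) = 7.887; smaller M is more luminous → Star Q.
L ratio = 10^(0.4 |ΔM|) = 10^3.155 = 1428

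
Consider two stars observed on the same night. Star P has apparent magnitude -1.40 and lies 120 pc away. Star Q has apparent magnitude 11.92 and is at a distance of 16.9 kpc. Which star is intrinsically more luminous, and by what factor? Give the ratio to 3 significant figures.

Star P: M = m − 5 log₁₀ d + 5 = -1.40 − 5·2.0792 + 5 = -6.796
Star Q: d = 16.9 kpc = 16900 pc
Star Q: M = m − 5 log₁₀ d + 5 = 11.92 − 5·4.2279 + 5 = -4.219
ΔM = M_P − M_Q = -6.796 − (-4.219) = -2.576; smaller M is more luminous → Star P.
L ratio = 10^(0.4 |ΔM|) = 10^1.031 = 10.73

Star P is more luminous, by a factor of 10.7.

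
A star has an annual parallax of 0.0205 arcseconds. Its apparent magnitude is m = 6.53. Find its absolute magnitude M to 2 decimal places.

M ≈ 3.09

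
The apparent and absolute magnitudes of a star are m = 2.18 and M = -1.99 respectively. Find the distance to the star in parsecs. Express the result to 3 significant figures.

μ = m − M = 4.170
m − M = 5 log₁₀ d − 5
log₁₀ d = (m − M)/5 + 1 = 1.8340
d = 10^1.8340 = 68.23 pc

d ≈ 68.2 pc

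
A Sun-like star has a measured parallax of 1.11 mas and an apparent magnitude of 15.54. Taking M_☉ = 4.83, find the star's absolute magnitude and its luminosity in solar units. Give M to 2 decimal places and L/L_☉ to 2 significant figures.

M ≈ 5.77; L/L_☉ ≈ 0.42

d = 1/p = 1000/1.11 mas = 900.9 pc
M = m − 5 log₁₀ d + 5 = 15.54 − 5·2.9547 + 5 = 5.767
M − M_☉ = 5.767 − 4.83 = 0.937
L/L_☉ = 10^(−0.4 × 0.937) = 0.4220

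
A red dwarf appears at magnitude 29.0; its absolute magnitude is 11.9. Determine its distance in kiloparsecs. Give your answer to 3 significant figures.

d ≈ 26.3 kpc

μ = m − M = 17.100
m − M = 5 log₁₀ d − 5
log₁₀ d = (m − M)/5 + 1 = 4.4200
d = 10^4.4200 = 26300 pc
= 26.30 kpc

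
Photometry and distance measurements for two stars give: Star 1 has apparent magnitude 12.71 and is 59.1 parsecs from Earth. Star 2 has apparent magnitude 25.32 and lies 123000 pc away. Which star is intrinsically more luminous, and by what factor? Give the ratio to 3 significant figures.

Star 2 is more luminous, by a factor of 39.1.

Star 1: M = m − 5 log₁₀ d + 5 = 12.71 − 5·1.7716 + 5 = 8.852
Star 2: M = m − 5 log₁₀ d + 5 = 25.32 − 5·5.0899 + 5 = 4.870
ΔM = M_1 − M_2 = 8.852 − (4.870) = 3.982; smaller M is more luminous → Star 2.
L ratio = 10^(0.4 |ΔM|) = 10^1.593 = 39.14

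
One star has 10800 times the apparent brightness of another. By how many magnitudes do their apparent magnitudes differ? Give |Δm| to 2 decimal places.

|Δm| ≈ 10.08

Pogson: Δm = −2.5 log₁₀(ratio) = −2.5 log₁₀(10800) = −2.5 × 4.0334 = -10.084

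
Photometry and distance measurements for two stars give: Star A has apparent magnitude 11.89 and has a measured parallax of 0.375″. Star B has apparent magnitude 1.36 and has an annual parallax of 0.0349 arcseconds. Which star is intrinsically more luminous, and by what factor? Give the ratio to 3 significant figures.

Star A: d = 1/p = 1/0.375″ = 2.667 pc
Star A: M = m − 5 log₁₀ d + 5 = 11.89 − 5·0.4260 + 5 = 14.760
Star B: d = 1/p = 1/0.0349″ = 28.65 pc
Star B: M = m − 5 log₁₀ d + 5 = 1.36 − 5·1.4572 + 5 = -0.926
ΔM = M_A − M_B = 14.760 − (-0.926) = 15.686; smaller M is more luminous → Star B.
L ratio = 10^(0.4 |ΔM|) = 10^6.274 = 1.881×10^6

Star B is more luminous, by a factor of 1.88×10^6.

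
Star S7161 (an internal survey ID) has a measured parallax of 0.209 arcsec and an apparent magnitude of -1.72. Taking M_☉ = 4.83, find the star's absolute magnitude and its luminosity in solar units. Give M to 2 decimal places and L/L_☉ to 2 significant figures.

M ≈ -0.12; L/L_☉ ≈ 95

d = 1/p = 1/0.209″ = 4.785 pc
M = m − 5 log₁₀ d + 5 = -1.72 − 5·0.6799 + 5 = -0.119
M − M_☉ = -0.119 − 4.83 = -4.949
L/L_☉ = 10^(−0.4 × -4.949) = 95.43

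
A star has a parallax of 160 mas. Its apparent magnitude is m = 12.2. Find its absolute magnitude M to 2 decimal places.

M ≈ 13.22

p = 160 mas = 0.160″ → d = 1/p = 6.250 pc
5 log₁₀(d/10 pc) = 5 log₁₀(6.250) − 5 = -1.021
M = m − 5 log₁₀(d/10) = 12.2 + 1.021 = 13.221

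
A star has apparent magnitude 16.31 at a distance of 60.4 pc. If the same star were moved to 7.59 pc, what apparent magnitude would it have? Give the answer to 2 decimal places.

Flux ∝ 1/d², so Δm = 5 log₁₀(d₂/d₁) = 5 log₁₀(7.59/60.4) = -4.504
m₂ = m₁ + Δm = 16.31 + (-4.504) = 11.806

m ≈ 11.81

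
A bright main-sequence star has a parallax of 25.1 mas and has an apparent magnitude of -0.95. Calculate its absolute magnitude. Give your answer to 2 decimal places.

p = 25.1 mas = 0.0251″ → d = 1/p = 39.84 pc
5 log₁₀(d/10 pc) = 5 log₁₀(39.84) − 5 = 3.002
M = m − 5 log₁₀(d/10) = -0.95 − 3.002 = -3.952

M ≈ -3.95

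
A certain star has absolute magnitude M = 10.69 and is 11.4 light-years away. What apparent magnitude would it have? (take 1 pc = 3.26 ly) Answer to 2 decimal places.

d = 11.4 ly / 3.26 = 3.497 pc
m = M + 5 log₁₀ d − 5 = 10.69 + 5·0.5437 − 5 = 8.408

m ≈ 8.41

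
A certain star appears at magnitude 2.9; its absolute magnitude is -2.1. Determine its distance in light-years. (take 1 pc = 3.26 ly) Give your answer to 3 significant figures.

d ≈ 326 ly

μ = m − M = 5.000
m − M = 5 log₁₀ d − 5
log₁₀ d = (m − M)/5 + 1 = 2.0000
d = 10^2.0000 = 100.0 pc
= 326.0 ly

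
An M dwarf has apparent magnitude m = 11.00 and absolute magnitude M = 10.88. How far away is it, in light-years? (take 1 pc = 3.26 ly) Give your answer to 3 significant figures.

Distance modulus: m − M = 11.00 − (10.88) = 0.120
m − M = 5 log₁₀ d − 5
log₁₀ d = (m − M)/5 + 1 = 1.0240
d = 10^1.0240 = 10.57 pc
= 34.45 ly

d ≈ 34.5 ly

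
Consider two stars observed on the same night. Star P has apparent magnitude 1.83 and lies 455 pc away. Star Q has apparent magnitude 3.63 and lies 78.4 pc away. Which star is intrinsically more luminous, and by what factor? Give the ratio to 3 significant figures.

Star P: M = m − 5 log₁₀ d + 5 = 1.83 − 5·2.6580 + 5 = -6.460
Star Q: M = m − 5 log₁₀ d + 5 = 3.63 − 5·1.8943 + 5 = -0.842
ΔM = M_P − M_Q = -6.460 − (-0.842) = -5.618; smaller M is more luminous → Star P.
L ratio = 10^(0.4 |ΔM|) = 10^2.247 = 176.8

Star P is more luminous, by a factor of 177.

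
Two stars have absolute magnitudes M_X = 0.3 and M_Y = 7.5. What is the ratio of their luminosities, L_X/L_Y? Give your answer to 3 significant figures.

L_X/L_Y ≈ 759

ΔM = M_X − M_Y = -7.2
L_X/L_Y = 10^(−0.4 ΔM) = 10^2.880 = 758.6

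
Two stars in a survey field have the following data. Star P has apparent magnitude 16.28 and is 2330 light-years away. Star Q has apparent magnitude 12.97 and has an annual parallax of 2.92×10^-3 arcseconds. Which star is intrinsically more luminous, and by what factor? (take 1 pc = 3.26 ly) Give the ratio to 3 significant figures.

Star Q is more luminous, by a factor of 4.84.

Star P: d = 2330 ly / 3.26 = 714.7 pc
Star P: M = m − 5 log₁₀ d + 5 = 16.28 − 5·2.8541 + 5 = 7.009
Star Q: d = 1/p = 1/2.92×10^-3″ = 342.5 pc
Star Q: M = m − 5 log₁₀ d + 5 = 12.97 − 5·2.5346 + 5 = 5.297
ΔM = M_P − M_Q = 7.009 − (5.297) = 1.712; smaller M is more luminous → Star Q.
L ratio = 10^(0.4 |ΔM|) = 10^0.685 = 4.841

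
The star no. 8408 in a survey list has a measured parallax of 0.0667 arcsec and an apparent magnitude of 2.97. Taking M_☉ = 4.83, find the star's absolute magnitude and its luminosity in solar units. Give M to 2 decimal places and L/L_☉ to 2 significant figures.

d = 1/p = 1/0.0667″ = 14.99 pc
M = m − 5 log₁₀ d + 5 = 2.97 − 5·1.1759 + 5 = 2.091
M − M_☉ = 2.091 − 4.83 = -2.739
L/L_☉ = 10^(−0.4 × -2.739) = 12.47

M ≈ 2.09; L/L_☉ ≈ 12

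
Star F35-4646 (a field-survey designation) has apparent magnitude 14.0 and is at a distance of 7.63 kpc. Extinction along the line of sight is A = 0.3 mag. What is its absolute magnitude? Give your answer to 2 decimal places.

d = 7.63 kpc = 7630 pc
5 log₁₀(d/10 pc) = 5 log₁₀(7630) − 5 = 14.413
M = m − 5 log₁₀(d/10) − A = 14.0 − 14.413 − 0.3 = -0.713

M ≈ -0.71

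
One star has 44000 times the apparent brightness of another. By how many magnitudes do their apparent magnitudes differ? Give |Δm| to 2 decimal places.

|Δm| ≈ 11.61

Pogson: Δm = −2.5 log₁₀(ratio) = −2.5 log₁₀(44000) = −2.5 × 4.6435 = -11.609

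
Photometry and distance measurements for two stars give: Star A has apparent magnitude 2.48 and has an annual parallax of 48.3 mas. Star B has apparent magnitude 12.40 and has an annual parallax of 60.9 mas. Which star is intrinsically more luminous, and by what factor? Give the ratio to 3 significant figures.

Star A is more luminous, by a factor of 14800.

Star A: p = 48.3 mas = 0.0483″ → d = 1/p = 20.70 pc
Star A: M = m − 5 log₁₀ d + 5 = 2.48 − 5·1.3161 + 5 = 0.900
Star B: p = 60.9 mas = 0.0609″ → d = 1/p = 16.42 pc
Star B: M = m − 5 log₁₀ d + 5 = 12.40 − 5·1.2154 + 5 = 11.323
ΔM = M_A − M_B = 0.900 − (11.323) = -10.423; smaller M is more luminous → Star A.
L ratio = 10^(0.4 |ΔM|) = 10^4.169 = 14770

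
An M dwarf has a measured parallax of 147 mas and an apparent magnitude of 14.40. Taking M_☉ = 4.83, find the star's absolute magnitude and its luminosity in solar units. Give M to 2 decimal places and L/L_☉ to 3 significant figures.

d = 1/p = 1000/147 mas = 6.803 pc
M = m − 5 log₁₀ d + 5 = 14.40 − 5·0.8327 + 5 = 15.237
M − M_☉ = 15.237 − 4.83 = 10.407
L/L_☉ = 10^(−0.4 × 10.407) = 6.876×10^-5

M ≈ 15.24; L/L_☉ ≈ 6.88×10^-5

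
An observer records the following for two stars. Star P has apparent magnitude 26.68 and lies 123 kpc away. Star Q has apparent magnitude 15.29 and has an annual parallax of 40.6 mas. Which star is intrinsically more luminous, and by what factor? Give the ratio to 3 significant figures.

Star P is more luminous, by a factor of 693.

Star P: d = 123 kpc = 123000 pc
Star P: M = m − 5 log₁₀ d + 5 = 26.68 − 5·5.0899 + 5 = 6.230
Star Q: p = 40.6 mas = 0.0406″ → d = 1/p = 24.63 pc
Star Q: M = m − 5 log₁₀ d + 5 = 15.29 − 5·1.3915 + 5 = 13.333
ΔM = M_P − M_Q = 6.230 − (13.333) = -7.102; smaller M is more luminous → Star P.
L ratio = 10^(0.4 |ΔM|) = 10^2.841 = 693.2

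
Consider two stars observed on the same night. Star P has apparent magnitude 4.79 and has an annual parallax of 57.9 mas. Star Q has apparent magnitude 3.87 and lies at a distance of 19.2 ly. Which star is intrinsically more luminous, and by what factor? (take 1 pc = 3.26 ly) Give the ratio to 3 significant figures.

Star P is more luminous, by a factor of 3.69.

Star P: p = 57.9 mas = 0.0579″ → d = 1/p = 17.27 pc
Star P: M = m − 5 log₁₀ d + 5 = 4.79 − 5·1.2373 + 5 = 3.603
Star Q: d = 19.2 ly / 3.26 = 5.890 pc
Star Q: M = m − 5 log₁₀ d + 5 = 3.87 − 5·0.7701 + 5 = 5.020
ΔM = M_P − M_Q = 3.603 − (5.020) = -1.416; smaller M is more luminous → Star P.
L ratio = 10^(0.4 |ΔM|) = 10^0.566 = 3.685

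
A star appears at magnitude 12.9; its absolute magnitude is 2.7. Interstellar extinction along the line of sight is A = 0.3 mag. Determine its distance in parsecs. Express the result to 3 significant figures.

d ≈ 955 pc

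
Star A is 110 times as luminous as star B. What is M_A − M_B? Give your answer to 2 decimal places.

M_A − M_B ≈ -5.10

Pogson: ΔM = −2.5 log₁₀(ratio) = −2.5 log₁₀(110) = −2.5 × 2.0414 = -5.103
Star A is brighter, so it has the smaller magnitude: the difference is negative.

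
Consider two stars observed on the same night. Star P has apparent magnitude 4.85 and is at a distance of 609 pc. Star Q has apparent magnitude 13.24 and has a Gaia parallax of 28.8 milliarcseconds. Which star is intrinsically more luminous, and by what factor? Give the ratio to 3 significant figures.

Star P: M = m − 5 log₁₀ d + 5 = 4.85 − 5·2.7846 + 5 = -4.073
Star Q: p = 28.8 mas = 0.0288″ → d = 1/p = 34.72 pc
Star Q: M = m − 5 log₁₀ d + 5 = 13.24 − 5·1.5406 + 5 = 10.537
ΔM = M_P − M_Q = -4.073 − (10.537) = -14.610; smaller M is more luminous → Star P.
L ratio = 10^(0.4 |ΔM|) = 10^5.844 = 698300

Star P is more luminous, by a factor of 698000.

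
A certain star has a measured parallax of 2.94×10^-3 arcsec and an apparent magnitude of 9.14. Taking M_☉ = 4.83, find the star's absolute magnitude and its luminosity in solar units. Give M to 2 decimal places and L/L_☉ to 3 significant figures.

M ≈ 1.48; L/L_☉ ≈ 21.8

d = 1/p = 1/2.94×10^-3″ = 340.1 pc
M = m − 5 log₁₀ d + 5 = 9.14 − 5·2.5317 + 5 = 1.482
M − M_☉ = 1.482 − 4.83 = -3.348
L/L_☉ = 10^(−0.4 × -3.348) = 21.84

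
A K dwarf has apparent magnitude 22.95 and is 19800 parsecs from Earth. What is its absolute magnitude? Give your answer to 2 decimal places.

M ≈ 6.47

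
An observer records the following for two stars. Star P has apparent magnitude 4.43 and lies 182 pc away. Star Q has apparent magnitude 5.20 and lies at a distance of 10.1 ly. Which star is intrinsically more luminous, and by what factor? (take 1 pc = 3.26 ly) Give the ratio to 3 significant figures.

Star P: M = m − 5 log₁₀ d + 5 = 4.43 − 5·2.2601 + 5 = -1.870
Star Q: d = 10.1 ly / 3.26 = 3.098 pc
Star Q: M = m − 5 log₁₀ d + 5 = 5.20 − 5·0.4911 + 5 = 7.744
ΔM = M_P − M_Q = -1.870 − (7.744) = -9.615; smaller M is more luminous → Star P.
L ratio = 10^(0.4 |ΔM|) = 10^3.846 = 7014

Star P is more luminous, by a factor of 7010.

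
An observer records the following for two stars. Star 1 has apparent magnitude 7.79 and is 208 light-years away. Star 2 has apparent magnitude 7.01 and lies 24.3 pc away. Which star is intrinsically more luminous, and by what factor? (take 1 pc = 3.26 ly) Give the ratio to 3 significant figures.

Star 1: d = 208 ly / 3.26 = 63.80 pc
Star 1: M = m − 5 log₁₀ d + 5 = 7.79 − 5·1.8048 + 5 = 3.766
Star 2: M = m − 5 log₁₀ d + 5 = 7.01 − 5·1.3856 + 5 = 5.082
ΔM = M_1 − M_2 = 3.766 − (5.082) = -1.316; smaller M is more luminous → Star 1.
L ratio = 10^(0.4 |ΔM|) = 10^0.526 = 3.361

Star 1 is more luminous, by a factor of 3.36.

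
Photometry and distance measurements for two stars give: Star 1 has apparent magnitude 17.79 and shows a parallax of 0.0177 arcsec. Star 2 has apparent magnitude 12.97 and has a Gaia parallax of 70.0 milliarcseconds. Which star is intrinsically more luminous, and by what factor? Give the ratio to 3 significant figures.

Star 2 is more luminous, by a factor of 5.42.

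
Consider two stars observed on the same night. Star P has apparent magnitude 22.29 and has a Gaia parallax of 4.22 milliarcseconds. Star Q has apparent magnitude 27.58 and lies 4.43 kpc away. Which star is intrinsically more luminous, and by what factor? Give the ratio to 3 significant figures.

Star Q is more luminous, by a factor of 2.68.

Star P: p = 4.22 mas = 4.22×10^-3″ → d = 1/p = 237.0 pc
Star P: M = m − 5 log₁₀ d + 5 = 22.29 − 5·2.3747 + 5 = 15.417
Star Q: d = 4.43 kpc = 4430 pc
Star Q: M = m − 5 log₁₀ d + 5 = 27.58 − 5·3.6464 + 5 = 14.348
ΔM = M_P − M_Q = 15.417 − (14.348) = 1.069; smaller M is more luminous → Star Q.
L ratio = 10^(0.4 |ΔM|) = 10^0.427 = 2.676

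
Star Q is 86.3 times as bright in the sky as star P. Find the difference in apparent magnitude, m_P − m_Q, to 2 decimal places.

m_P − m_Q ≈ 4.84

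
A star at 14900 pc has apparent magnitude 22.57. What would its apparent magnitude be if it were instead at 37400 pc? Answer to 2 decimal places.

Flux ∝ 1/d², so Δm = 5 log₁₀(d₂/d₁) = 5 log₁₀(37400/14900) = 1.998
m₂ = m₁ + Δm = 22.57 + (1.998) = 24.568

m ≈ 24.57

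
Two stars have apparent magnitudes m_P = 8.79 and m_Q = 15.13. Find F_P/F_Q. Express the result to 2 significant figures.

F_P/F_Q ≈ 340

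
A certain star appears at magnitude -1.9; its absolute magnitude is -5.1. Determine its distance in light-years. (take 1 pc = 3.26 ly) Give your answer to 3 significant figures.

Distance modulus: m − M = -1.9 − (-5.1) = 3.200
m − M = 5 log₁₀ d − 5
log₁₀ d = (m − M)/5 + 1 = 1.6400
d = 10^1.6400 = 43.65 pc
= 142.3 ly

d ≈ 142 ly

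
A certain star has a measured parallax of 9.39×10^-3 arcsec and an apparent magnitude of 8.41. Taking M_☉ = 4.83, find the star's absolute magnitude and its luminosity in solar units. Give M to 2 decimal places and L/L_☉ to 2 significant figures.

M ≈ 3.27; L/L_☉ ≈ 4.2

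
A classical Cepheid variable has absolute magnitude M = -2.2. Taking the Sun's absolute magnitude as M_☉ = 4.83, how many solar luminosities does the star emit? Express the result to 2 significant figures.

L/L_☉ ≈ 650

M − M_☉ = -2.2 − 4.83 = -7.030
L/L_☉ = 10^(−0.4 (M − M_☉)) = 10^2.812 = 648.6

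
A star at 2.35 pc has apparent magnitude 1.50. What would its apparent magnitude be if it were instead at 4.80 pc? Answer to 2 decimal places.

Flux ∝ 1/d², so Δm = 5 log₁₀(d₂/d₁) = 5 log₁₀(4.80/2.35) = 1.551
m₂ = m₁ + Δm = 1.50 + (1.551) = 3.051

m ≈ 3.05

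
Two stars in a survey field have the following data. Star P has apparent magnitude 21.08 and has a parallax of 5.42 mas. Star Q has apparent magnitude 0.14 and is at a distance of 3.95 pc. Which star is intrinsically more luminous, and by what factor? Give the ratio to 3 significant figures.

Star P: p = 5.42 mas = 5.42×10^-3″ → d = 1/p = 184.5 pc
Star P: M = m − 5 log₁₀ d + 5 = 21.08 − 5·2.2660 + 5 = 14.750
Star Q: M = m − 5 log₁₀ d + 5 = 0.14 − 5·0.5966 + 5 = 2.157
ΔM = M_P − M_Q = 14.750 − (2.157) = 12.593; smaller M is more luminous → Star Q.
L ratio = 10^(0.4 |ΔM|) = 10^5.037 = 108900

Star Q is more luminous, by a factor of 109000.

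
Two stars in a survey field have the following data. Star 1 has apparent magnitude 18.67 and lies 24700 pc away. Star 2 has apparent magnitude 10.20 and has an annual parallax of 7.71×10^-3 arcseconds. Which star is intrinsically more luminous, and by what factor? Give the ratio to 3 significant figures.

Star 1 is more luminous, by a factor of 14.8.

Star 1: M = m − 5 log₁₀ d + 5 = 18.67 − 5·4.3927 + 5 = 1.707
Star 2: d = 1/p = 1/7.71×10^-3″ = 129.7 pc
Star 2: M = m − 5 log₁₀ d + 5 = 10.20 − 5·2.1129 + 5 = 4.635
ΔM = M_1 − M_2 = 1.707 − (4.635) = -2.929; smaller M is more luminous → Star 1.
L ratio = 10^(0.4 |ΔM|) = 10^1.172 = 14.84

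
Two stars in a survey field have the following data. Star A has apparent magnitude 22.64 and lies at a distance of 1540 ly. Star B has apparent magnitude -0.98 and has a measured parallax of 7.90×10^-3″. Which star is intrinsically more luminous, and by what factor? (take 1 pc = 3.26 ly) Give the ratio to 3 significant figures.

Star B is more luminous, by a factor of 2.01×10^8.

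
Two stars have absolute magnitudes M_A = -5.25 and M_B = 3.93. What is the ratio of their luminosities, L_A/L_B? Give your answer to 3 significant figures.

L_A/L_B ≈ 4700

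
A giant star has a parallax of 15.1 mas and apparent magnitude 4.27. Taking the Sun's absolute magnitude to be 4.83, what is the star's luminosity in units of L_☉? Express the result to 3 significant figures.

L/L_☉ ≈ 73.5

d = 1/p = 1000/15.1 mas = 66.23 pc
M = m − 5 log₁₀ d + 5 = 4.27 − 5·1.8210 + 5 = 0.165
M − M_☉ = 0.165 − 4.83 = -4.665
L/L_☉ = 10^(−0.4 × -4.665) = 73.46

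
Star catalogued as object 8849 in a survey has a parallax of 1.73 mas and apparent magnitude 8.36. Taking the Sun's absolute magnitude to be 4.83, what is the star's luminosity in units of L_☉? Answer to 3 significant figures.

L/L_☉ ≈ 129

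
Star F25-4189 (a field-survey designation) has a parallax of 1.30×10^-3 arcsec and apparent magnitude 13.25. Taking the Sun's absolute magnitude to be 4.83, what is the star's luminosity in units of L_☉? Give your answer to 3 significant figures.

L/L_☉ ≈ 2.54

d = 1/p = 1/1.30×10^-3″ = 769.2 pc
M = m − 5 log₁₀ d + 5 = 13.25 − 5·2.8861 + 5 = 3.820
M − M_☉ = 3.820 − 4.83 = -1.010
L/L_☉ = 10^(−0.4 × -1.010) = 2.536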